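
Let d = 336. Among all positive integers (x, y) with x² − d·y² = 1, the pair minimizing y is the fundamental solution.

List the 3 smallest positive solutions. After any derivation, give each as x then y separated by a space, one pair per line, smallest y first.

55 3
6049 330
665335 36297

√336 → a₀=18, period (3,36); ℓ=2 even so k=1
i=0: a=18 ⇒ p=18, q=1
i=1: a=3 ⇒ p=55, q=3
(x₁, y₁) = (55, 3);  55² − 336·3² = 1 ✓
(x_2, y_2) = (55·55 + 336·3·3, 55·3 + 3·55) = (6049, 330)
(x_3, y_3) = (55·6049 + 336·3·330, 55·330 + 3·6049) = (665335, 36297)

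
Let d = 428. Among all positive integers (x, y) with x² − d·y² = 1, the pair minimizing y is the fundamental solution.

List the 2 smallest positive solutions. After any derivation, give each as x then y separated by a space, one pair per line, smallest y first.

[20; 1,2,4,1,5,10,5,1,4,2,1,40] for √428; ℓ=12 ⇒ convergent index 11
step 0: (20, 1)  from 20·(1,0) + (0,1)
…
step 2: (62, 3)  from 2·(21,1) + (20,1)
step 3: (269, 13)  from 4·(62,3) + (21,1)
step 4: (331, 16)  from 1·(269,13) + (62,3)
step 5: (1924, 93)  from 5·(331,16) + (269,13)
step 6: (19571, 946)  from 10·(1924,93) + (331,16)
…
step 9: (577179, 27899)  from 4·(119350,5769) + (99779,4823)
step 10: (1273708, 61567)  from 2·(577179,27899) + (119350,5769)
step 11: (1850887, 89466)  from 1·(1273708,61567) + (577179,27899)
(x₁, y₁) = (1850887, 89466);  1850887² − 428·89466² = 1 ✓
(x_2, y_2) = (1850887·1850887 + 428·89466·89466, 1850887·89466 + 89466·1850887) = (6851565373537, 331182912684)

1850887 89466
6851565373537 331182912684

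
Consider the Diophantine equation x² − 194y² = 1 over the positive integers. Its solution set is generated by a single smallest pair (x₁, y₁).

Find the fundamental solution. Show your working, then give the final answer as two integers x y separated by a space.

195 14

d=194: √d = [13; 1,12,1,26] (ℓ=4, even), read p_3/q_3
k=0  a_k=13  p_k/q_k = 13/1
…
k=2  a_k=12  p_k/q_k = 181/13
k=3  a_k=1  p_k/q_k = 195/14
(x₁, y₁) = (195, 14);  195² − 194·14² = 1 ✓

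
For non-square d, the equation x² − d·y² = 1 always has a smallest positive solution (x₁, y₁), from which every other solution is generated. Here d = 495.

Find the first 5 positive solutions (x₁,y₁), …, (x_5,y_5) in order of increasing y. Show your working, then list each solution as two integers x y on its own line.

[22; 4,44] for √495; ℓ=2 ⇒ convergent index 1
k=0  a_k=22  p_k/q_k = 22/1
k=1  a_k=4  p_k/q_k = 89/4
→ (89, 4).  Check: 89²=7921, 495·4²=7920, difference 1.
(x_2, y_2) = (89·89 + 495·4·4, 89·4 + 4·89) = (15841, 712)
(x_3, y_3) = (89·15841 + 495·4·712, 89·712 + 4·15841) = (2819609, 126732)
(x_4, y_4) = (89·2819609 + 495·4·126732, 89·126732 + 4·2819609) = (501874561, 22557584)
(x_5, y_5) = (89·501874561 + 495·4·22557584, 89·22557584 + 4·501874561) = (89330852249, 4015123220)

89 4
15841 712
2819609 126732
501874561 22557584
89330852249 4015123220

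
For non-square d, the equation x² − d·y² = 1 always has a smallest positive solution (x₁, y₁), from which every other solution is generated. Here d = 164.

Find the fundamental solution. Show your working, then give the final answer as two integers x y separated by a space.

2049 160

d=164: √d = [12; 1,4,6,4,1,24] (ℓ=6, even), read p_5/q_5
k=0  a_k=12  p_k/q_k = 12/1
k=1  a_k=1  p_k/q_k = 13/1
…
k=4  a_k=4  p_k/q_k = 1652/129
k=5  a_k=1  p_k/q_k = 2049/160
(x₁, y₁) = (2049, 160);  2049² − 164·160² = 1 ✓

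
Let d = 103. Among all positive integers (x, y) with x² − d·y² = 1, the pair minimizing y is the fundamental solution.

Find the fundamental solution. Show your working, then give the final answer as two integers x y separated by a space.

√103 = [10; 6,1,2,1,1,9,1,1,2,1,6,20, …], period ℓ=12 (even) → k=11
i=0: a=10 ⇒ p=10, q=1
…
i=4: a=1 ⇒ p=274, q=27
…
i=7: a=1 ⇒ p=5044, q=497
…
i=9: a=2 ⇒ p=24266, q=2391
i=10: a=1 ⇒ p=33877, q=3338
i=11: a=6 ⇒ p=227528, q=22419
→ (227528, 22419).  Check: 227528²=51768990784, 103·22419²=51768990783, difference 1.

227528 22419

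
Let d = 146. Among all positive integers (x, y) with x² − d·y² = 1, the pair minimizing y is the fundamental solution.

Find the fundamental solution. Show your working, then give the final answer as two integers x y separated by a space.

√146 → a₀=12, period (12,24); ℓ=2 even so k=1
step 0: (12, 1)  from 12·(1,0) + (0,1)
step 1: (145, 12)  from 12·(12,1) + (1,0)
(x₁, y₁) = (145, 12);  145² − 146·12² = 1 ✓

145 12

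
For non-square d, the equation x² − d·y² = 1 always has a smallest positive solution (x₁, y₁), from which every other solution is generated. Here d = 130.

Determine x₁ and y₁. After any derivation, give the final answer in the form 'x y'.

6499 570

[11; 2,2,22] for √130; ℓ=3 ⇒ convergent index 5
step 0: (11, 1)  from 11·(1,0) + (0,1)
step 1: (23, 2)  from 2·(11,1) + (1,0)
…
step 3: (1277, 112)  from 22·(57,5) + (23,2)
step 4: (2611, 229)  from 2·(1277,112) + (57,5)
step 5: (6499, 570)  from 2·(2611,229) + (1277,112)
(x₁, y₁) = (6499, 570);  6499² − 130·570² = 1 ✓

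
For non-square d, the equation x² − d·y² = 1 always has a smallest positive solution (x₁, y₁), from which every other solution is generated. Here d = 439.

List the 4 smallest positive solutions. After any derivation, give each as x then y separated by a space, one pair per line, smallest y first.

√439 → a₀=20, period (1,19,1,40); ℓ=4 even so k=3
i=0: a=20 ⇒ p=20, q=1
…
i=2: a=19 ⇒ p=419, q=20
i=3: a=1 ⇒ p=440, q=21
→ (440, 21).  Check: 440²=193600, 439·21²=193599, difference 1.
(440+21√439)^2 = 387199 + 18480√439
(440+21√439)^3 = 340734680 + 16262379√439
(440+21√439)^4 = 299846131201 + 14310875040√439

440 21
387199 18480
340734680 16262379
299846131201 14310875040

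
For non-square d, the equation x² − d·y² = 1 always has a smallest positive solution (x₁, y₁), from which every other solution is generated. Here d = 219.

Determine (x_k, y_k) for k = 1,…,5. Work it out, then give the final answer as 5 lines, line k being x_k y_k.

[14; 1,3,1,28] for √219; ℓ=4 ⇒ convergent index 3
k=0  a_k=14  p_k/q_k = 14/1
k=1  a_k=1  p_k/q_k = 15/1
k=2  a_k=3  p_k/q_k = 59/4
k=3  a_k=1  p_k/q_k = 74/5
(x₁, y₁) = (74, 5);  74² − 219·5² = 1 ✓
(74+5√219)^2 = 10951 + 740√219
(74+5√219)^3 = 1620674 + 109515√219
(74+5√219)^4 = 239848801 + 16207480√219
(74+5√219)^5 = 35496001874 + 2398597525√219

74 5
10951 740
1620674 109515
239848801 16207480
35496001874 2398597525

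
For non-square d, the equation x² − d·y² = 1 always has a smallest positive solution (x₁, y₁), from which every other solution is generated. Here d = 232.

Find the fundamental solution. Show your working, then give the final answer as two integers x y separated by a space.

19603 1287

√232 → a₀=15, period (4,3,7,3,4,30); ℓ=6 even so k=5
i=0: a=15 ⇒ p=15, q=1
i=1: a=4 ⇒ p=61, q=4
i=2: a=3 ⇒ p=198, q=13
…
i=4: a=3 ⇒ p=4539, q=298
i=5: a=4 ⇒ p=19603, q=1287
(x₁, y₁) = (19603, 1287);  19603² − 232·1287² = 1 ✓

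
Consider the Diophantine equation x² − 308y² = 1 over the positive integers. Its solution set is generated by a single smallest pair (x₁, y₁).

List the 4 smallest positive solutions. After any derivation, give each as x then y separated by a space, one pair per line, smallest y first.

351 20
246401 14040
172973151 9856060
121426905601 6918940080

√308 → a₀=17, period (1,1,4,1,1,34); ℓ=6 even so k=5
k=0  a_k=17  p_k/q_k = 17/1
k=1  a_k=1  p_k/q_k = 18/1
k=2  a_k=1  p_k/q_k = 35/2
…
k=4  a_k=1  p_k/q_k = 193/11
k=5  a_k=1  p_k/q_k = 351/20
fundamental: x₁=351, y₁=20  (since 123201 − 308·400 = 1)
n=2: (351,20)∘(351,20) = (351·351+308·20·20, 351·20+20·351) = (246401,14040)
n=3: (246401,14040)∘(351,20) = (351·246401+308·20·14040, 351·14040+20·246401) = (172973151,9856060)
n=4: (172973151,9856060)∘(351,20) = (351·172973151+308·20·9856060, 351·9856060+20·172973151) = (121426905601,6918940080)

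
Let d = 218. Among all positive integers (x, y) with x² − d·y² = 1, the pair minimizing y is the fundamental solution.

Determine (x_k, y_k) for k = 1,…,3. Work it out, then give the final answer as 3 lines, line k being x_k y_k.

√218 → a₀=14, period (1,3,3,1,28); ℓ=5 odd so k=9
k=0  a_k=14  p_k/q_k = 14/1
k=1  a_k=1  p_k/q_k = 15/1
k=2  a_k=3  p_k/q_k = 59/4
…
k=7  a_k=3  p_k/q_k = 29633/2007
k=8  a_k=3  p_k/q_k = 96370/6527
k=9  a_k=1  p_k/q_k = 126003/8534
(x₁, y₁) = (126003, 8534);  126003² − 218·8534² = 1 ✓
(126003+8534√218)^2 = 31753512017 + 2150619204√218
(126003+8534√218)^3 = 8002075549230099 + 541968943114690√218

126003 8534
31753512017 2150619204
8002075549230099 541968943114690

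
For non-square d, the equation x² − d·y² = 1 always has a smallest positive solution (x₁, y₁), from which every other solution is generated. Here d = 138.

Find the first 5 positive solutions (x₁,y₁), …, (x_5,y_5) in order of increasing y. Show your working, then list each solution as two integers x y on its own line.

√138 → a₀=11, period (1,2,1,22); ℓ=4 even so k=3
k=0  a_k=11  p_k/q_k = 11/1
…
k=2  a_k=2  p_k/q_k = 35/3
k=3  a_k=1  p_k/q_k = 47/4
(x₁, y₁) = (47, 4);  47² − 138·4² = 1 ✓
k=2:  x_2 = 47·47+138·4·4 = 4417,  y_2 = 47·4+4·47 = 376
k=3:  x_3 = 47·4417+138·4·376 = 415151,  y_3 = 47·376+4·4417 = 35340
k=4:  x_4 = 47·415151+138·4·35340 = 39019777,  y_4 = 47·35340+4·415151 = 3321584
k=5:  x_5 = 47·39019777+138·4·3321584 = 3667443887,  y_5 = 47·3321584+4·39019777 = 312193556

47 4
4417 376
415151 35340
39019777 3321584
3667443887 312193556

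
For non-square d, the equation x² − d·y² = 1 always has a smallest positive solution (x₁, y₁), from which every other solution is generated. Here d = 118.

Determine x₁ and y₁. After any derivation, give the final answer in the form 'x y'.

306917 28254

[10; 1,6,3,2,10,2,3,6,1,20] for √118; ℓ=10 ⇒ convergent index 9
step 0: (10, 1)  from 10·(1,0) + (0,1)
…
step 2: (76, 7)  from 6·(11,1) + (10,1)
…
step 4: (554, 51)  from 2·(239,22) + (76,7)
step 5: (5779, 532)  from 10·(554,51) + (239,22)
step 6: (12112, 1115)  from 2·(5779,532) + (554,51)
…
step 8: (264802, 24377)  from 6·(42115,3877) + (12112,1115)
step 9: (306917, 28254)  from 1·(264802,24377) + (42115,3877)
(x₁, y₁) = (306917, 28254);  306917² − 118·28254² = 1 ✓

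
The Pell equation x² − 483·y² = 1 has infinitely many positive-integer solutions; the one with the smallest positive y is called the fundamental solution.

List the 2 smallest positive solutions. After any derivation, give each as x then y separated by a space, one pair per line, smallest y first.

d=483: √d = [21; 1,42] (ℓ=2, even), read p_1/q_1
a_0=21:  p_0=21·1+0=21,  q_0=21·0+1=1
a_1=1:  p_1=1·21+1=22,  q_1=1·1+0=1
fundamental: x₁=22, y₁=1  (since 484 − 483·1 = 1)
n=2: (22,1)∘(22,1) = (22·22+483·1·1, 22·1+1·22) = (967,44)

22 1
967 44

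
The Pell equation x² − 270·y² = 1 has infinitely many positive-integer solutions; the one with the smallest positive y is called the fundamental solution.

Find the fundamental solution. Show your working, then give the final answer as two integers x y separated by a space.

5291 322

√270 → a₀=16, period (2,3,6,3,2,32); ℓ=6 even so k=5
step 0: (16, 1)  from 16·(1,0) + (0,1)
step 1: (33, 2)  from 2·(16,1) + (1,0)
step 2: (115, 7)  from 3·(33,2) + (16,1)
step 3: (723, 44)  from 6·(115,7) + (33,2)
step 4: (2284, 139)  from 3·(723,44) + (115,7)
step 5: (5291, 322)  from 2·(2284,139) + (723,44)
→ (5291, 322).  Check: 5291²=27994681, 270·322²=27994680, difference 1.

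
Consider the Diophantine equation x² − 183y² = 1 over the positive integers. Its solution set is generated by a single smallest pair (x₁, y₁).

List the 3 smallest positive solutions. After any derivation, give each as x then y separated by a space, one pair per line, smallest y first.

487 36
474337 35064
462003751 34152300

√183 → a₀=13, period (1,1,8,1,1,26); ℓ=6 even so k=5
a_0=13:  p_0=13·1+0=13,  q_0=13·0+1=1
a_1=1:  p_1=1·13+1=14,  q_1=1·1+0=1
…
a_4=1:  p_4=1·230+27=257,  q_4=1·17+2=19
a_5=1:  p_5=1·257+230=487,  q_5=1·19+17=36
→ (487, 36).  Check: 487²=237169, 183·36²=237168, difference 1.
(x_2, y_2) = (487·487 + 183·36·36, 487·36 + 36·487) = (474337, 35064)
(x_3, y_3) = (487·474337 + 183·36·35064, 487·35064 + 36·474337) = (462003751, 34152300)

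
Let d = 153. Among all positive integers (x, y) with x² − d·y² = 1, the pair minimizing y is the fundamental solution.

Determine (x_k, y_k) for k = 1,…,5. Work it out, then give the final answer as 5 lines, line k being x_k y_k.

√153 → a₀=12, period (2,1,2,2,2,1,2,24); ℓ=8 even so k=7
a_0=12:  p_0=12·1+0=12,  q_0=12·0+1=1
a_1=2:  p_1=2·12+1=25,  q_1=2·1+0=2
a_2=1:  p_2=1·25+12=37,  q_2=1·2+1=3
a_3=2:  p_3=2·37+25=99,  q_3=2·3+2=8
a_4=2:  p_4=2·99+37=235,  q_4=2·8+3=19
a_5=2:  p_5=2·235+99=569,  q_5=2·19+8=46
a_6=1:  p_6=1·569+235=804,  q_6=1·46+19=65
a_7=2:  p_7=2·804+569=2177,  q_7=2·65+46=176
→ (2177, 176).  Check: 2177²=4739329, 153·176²=4739328, difference 1.
k=2:  x_2 = 2177·2177+153·176·176 = 9478657,  y_2 = 2177·176+176·2177 = 766304
k=3:  x_3 = 2177·9478657+153·176·766304 = 41270070401,  y_3 = 2177·766304+176·9478657 = 3336487440
k=4:  x_4 = 2177·41270070401+153·176·3336487440 = 179689877047297,  y_4 = 2177·3336487440+176·41270070401 = 14527065547456
k=5:  x_5 = 2177·179689877047297+153·176·14527065547456 = 782369683393860737,  y_5 = 2177·14527065547456+176·179689877047297 = 63250840057135984

2177 176
9478657 766304
41270070401 3336487440
179689877047297 14527065547456
782369683393860737 63250840057135984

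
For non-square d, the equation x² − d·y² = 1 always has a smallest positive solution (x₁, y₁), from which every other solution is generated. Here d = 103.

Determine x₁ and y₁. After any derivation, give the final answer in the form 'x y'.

227528 22419

√103 → a₀=10, period (6,1,2,1,1,9,1,1,2,1,6,20); ℓ=12 even so k=11
i=0: a=10 ⇒ p=10, q=1
i=1: a=6 ⇒ p=61, q=6
i=2: a=1 ⇒ p=71, q=7
i=3: a=2 ⇒ p=203, q=20
i=4: a=1 ⇒ p=274, q=27
i=5: a=1 ⇒ p=477, q=47
i=6: a=9 ⇒ p=4567, q=450
i=7: a=1 ⇒ p=5044, q=497
…
i=9: a=2 ⇒ p=24266, q=2391
i=10: a=1 ⇒ p=33877, q=3338
i=11: a=6 ⇒ p=227528, q=22419
fundamental: x₁=227528, y₁=22419  (since 51768990784 − 103·502611561 = 1)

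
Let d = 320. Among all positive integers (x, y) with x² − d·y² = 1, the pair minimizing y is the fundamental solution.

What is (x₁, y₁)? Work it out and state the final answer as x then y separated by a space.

√320 = [17; 1,7,1,34, …], period ℓ=4 (even) → k=3
a_0=17:  p_0=17·1+0=17,  q_0=17·0+1=1
a_1=1:  p_1=1·17+1=18,  q_1=1·1+0=1
a_2=7:  p_2=7·18+17=143,  q_2=7·1+1=8
a_3=1:  p_3=1·143+18=161,  q_3=1·8+1=9
→ (161, 9).  Check: 161²=25921, 320·9²=25920, difference 1.

161 9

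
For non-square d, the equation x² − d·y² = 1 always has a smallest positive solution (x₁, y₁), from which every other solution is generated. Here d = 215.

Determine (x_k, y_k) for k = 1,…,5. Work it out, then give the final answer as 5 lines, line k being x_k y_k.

√215 = [14; 1,1,1,28, …], period ℓ=4 (even) → k=3
k=0  a_k=14  p_k/q_k = 14/1
k=1  a_k=1  p_k/q_k = 15/1
k=2  a_k=1  p_k/q_k = 29/2
k=3  a_k=1  p_k/q_k = 44/3
fundamental: x₁=44, y₁=3  (since 1936 − 215·9 = 1)
n=2: (44,3)∘(44,3) = (44·44+215·3·3, 44·3+3·44) = (3871,264)
n=3: (3871,264)∘(44,3) = (44·3871+215·3·264, 44·264+3·3871) = (340604,23229)
n=4: (340604,23229)∘(44,3) = (44·340604+215·3·23229, 44·23229+3·340604) = (29969281,2043888)
n=5: (29969281,2043888)∘(44,3) = (44·29969281+215·3·2043888, 44·2043888+3·29969281) = (2636956124,179838915)

44 3
3871 264
340604 23229
29969281 2043888
2636956124 179838915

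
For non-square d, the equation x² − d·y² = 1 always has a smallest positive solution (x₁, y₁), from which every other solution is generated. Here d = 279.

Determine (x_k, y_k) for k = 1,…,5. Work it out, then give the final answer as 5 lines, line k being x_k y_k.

√279 → a₀=16, period (1,2,2,1,2,2,1,32); ℓ=8 even so k=7
k=0  a_k=16  p_k/q_k = 16/1
k=1  a_k=1  p_k/q_k = 17/1
k=2  a_k=2  p_k/q_k = 50/3
k=3  a_k=2  p_k/q_k = 117/7
k=4  a_k=1  p_k/q_k = 167/10
k=5  a_k=2  p_k/q_k = 451/27
k=6  a_k=2  p_k/q_k = 1069/64
k=7  a_k=1  p_k/q_k = 1520/91
→ (1520, 91).  Check: 1520²=2310400, 279·91²=2310399, difference 1.
(1520+91√279)^2 = 4620799 + 276640√279
(1520+91√279)^3 = 14047227440 + 840985509√279
(1520+91√279)^4 = 42703566796801 + 2556595670720√279
(1520+91√279)^5 = 129818829015047600 + 7772049998003291√279

1520 91
4620799 276640
14047227440 840985509
42703566796801 2556595670720
129818829015047600 7772049998003291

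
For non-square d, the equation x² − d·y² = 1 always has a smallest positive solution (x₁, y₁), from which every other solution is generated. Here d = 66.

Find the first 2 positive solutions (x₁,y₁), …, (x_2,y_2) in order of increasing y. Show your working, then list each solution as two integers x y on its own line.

√66 → a₀=8, period (8,16); ℓ=2 even so k=1
i=0: a=8 ⇒ p=8, q=1
i=1: a=8 ⇒ p=65, q=8
(x₁, y₁) = (65, 8);  65² − 66·8² = 1 ✓
(x_2, y_2) = (65·65 + 66·8·8, 65·8 + 8·65) = (8449, 1040)

65 8
8449 1040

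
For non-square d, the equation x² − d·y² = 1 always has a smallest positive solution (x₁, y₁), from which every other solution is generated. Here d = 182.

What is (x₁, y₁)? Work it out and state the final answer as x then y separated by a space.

d=182: √d = [13; 2,26] (ℓ=2, even), read p_1/q_1
step 0: (13, 1)  from 13·(1,0) + (0,1)
step 1: (27, 2)  from 2·(13,1) + (1,0)
(x₁, y₁) = (27, 2);  27² − 182·2² = 1 ✓

27 2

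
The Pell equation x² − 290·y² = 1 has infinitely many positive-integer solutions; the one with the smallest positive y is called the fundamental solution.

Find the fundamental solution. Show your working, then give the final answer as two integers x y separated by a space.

579 34

√290 → a₀=17, period (34); ℓ=1 odd so k=1
i=0: a=17 ⇒ p=17, q=1
i=1: a=34 ⇒ p=579, q=34
→ (579, 34).  Check: 579²=335241, 290·34²=335240, difference 1.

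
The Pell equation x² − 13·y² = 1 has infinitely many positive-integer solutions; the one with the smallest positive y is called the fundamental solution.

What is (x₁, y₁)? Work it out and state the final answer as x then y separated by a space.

649 180

[3; 1,1,1,1,6] for √13; ℓ=5 ⇒ convergent index 9
k=0  a_k=3  p_k/q_k = 3/1
…
k=2  a_k=1  p_k/q_k = 7/2
k=3  a_k=1  p_k/q_k = 11/3
k=4  a_k=1  p_k/q_k = 18/5
k=5  a_k=6  p_k/q_k = 119/33
k=6  a_k=1  p_k/q_k = 137/38
…
k=8  a_k=1  p_k/q_k = 393/109
k=9  a_k=1  p_k/q_k = 649/180
→ (649, 180).  Check: 649²=421201, 13·180²=421200, difference 1.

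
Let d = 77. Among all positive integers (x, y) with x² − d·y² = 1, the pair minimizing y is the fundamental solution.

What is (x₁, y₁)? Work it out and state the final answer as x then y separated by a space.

√77 → a₀=8, period (1,3,2,3,1,16); ℓ=6 even so k=5
a_0=8:  p_0=8·1+0=8,  q_0=8·0+1=1
a_1=1:  p_1=1·8+1=9,  q_1=1·1+0=1
…
a_3=2:  p_3=2·35+9=79,  q_3=2·4+1=9
a_4=3:  p_4=3·79+35=272,  q_4=3·9+4=31
a_5=1:  p_5=1·272+79=351,  q_5=1·31+9=40
(x₁, y₁) = (351, 40);  351² − 77·40² = 1 ✓

351 40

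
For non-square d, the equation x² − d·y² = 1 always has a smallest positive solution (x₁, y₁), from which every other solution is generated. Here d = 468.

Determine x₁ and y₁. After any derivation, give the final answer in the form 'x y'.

√468 = [21; 1,1,1,2,1,1,1,42, …], period ℓ=8 (even) → k=7
step 0: (21, 1)  from 21·(1,0) + (0,1)
step 1: (22, 1)  from 1·(21,1) + (1,0)
step 2: (43, 2)  from 1·(22,1) + (21,1)
…
step 4: (173, 8)  from 2·(65,3) + (43,2)
step 5: (238, 11)  from 1·(173,8) + (65,3)
step 6: (411, 19)  from 1·(238,11) + (173,8)
step 7: (649, 30)  from 1·(411,19) + (238,11)
(x₁, y₁) = (649, 30);  649² − 468·30² = 1 ✓

649 30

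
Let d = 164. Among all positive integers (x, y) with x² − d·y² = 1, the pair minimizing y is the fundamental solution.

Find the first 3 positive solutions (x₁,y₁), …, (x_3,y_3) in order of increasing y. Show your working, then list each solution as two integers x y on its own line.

d=164: √d = [12; 1,4,6,4,1,24] (ℓ=6, even), read p_5/q_5
a_0=12:  p_0=12·1+0=12,  q_0=12·0+1=1
…
a_2=4:  p_2=4·13+12=64,  q_2=4·1+1=5
…
a_4=4:  p_4=4·397+64=1652,  q_4=4·31+5=129
a_5=1:  p_5=1·1652+397=2049,  q_5=1·129+31=160
(x₁, y₁) = (2049, 160);  2049² − 164·160² = 1 ✓
k=2:  x_2 = 2049·2049+164·160·160 = 8396801,  y_2 = 2049·160+160·2049 = 655680
k=3:  x_3 = 2049·8396801+164·160·655680 = 34410088449,  y_3 = 2049·655680+160·8396801 = 2686976480

2049 160
8396801 655680
34410088449 2686976480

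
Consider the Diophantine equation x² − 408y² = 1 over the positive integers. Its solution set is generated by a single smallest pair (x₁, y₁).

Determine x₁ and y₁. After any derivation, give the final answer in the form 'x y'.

d=408: √d = [20; 5,40] (ℓ=2, even), read p_1/q_1
a_0=20:  p_0=20·1+0=20,  q_0=20·0+1=1
a_1=5:  p_1=5·20+1=101,  q_1=5·1+0=5
(x₁, y₁) = (101, 5);  101² − 408·5² = 1 ✓

101 5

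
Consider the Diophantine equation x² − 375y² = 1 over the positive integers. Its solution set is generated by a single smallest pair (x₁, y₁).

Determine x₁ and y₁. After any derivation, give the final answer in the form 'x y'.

[19; 2,1,2,1,5,1,2,1,2,38] for √375; ℓ=10 ⇒ convergent index 9
k=0  a_k=19  p_k/q_k = 19/1
k=1  a_k=2  p_k/q_k = 39/2
k=2  a_k=1  p_k/q_k = 58/3
…
k=5  a_k=5  p_k/q_k = 1220/63
k=6  a_k=1  p_k/q_k = 1433/74
…
k=8  a_k=1  p_k/q_k = 5519/285
k=9  a_k=2  p_k/q_k = 15124/781
→ (15124, 781).  Check: 15124²=228735376, 375·781²=228735375, difference 1.

15124 781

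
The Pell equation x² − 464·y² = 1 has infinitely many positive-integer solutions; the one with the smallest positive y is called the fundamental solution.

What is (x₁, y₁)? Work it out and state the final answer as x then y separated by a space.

9801 455

√464 → a₀=21, period (1,1,5,1,1,1,5,1,1,42); ℓ=10 even so k=9
a_0=21:  p_0=21·1+0=21,  q_0=21·0+1=1
a_1=1:  p_1=1·21+1=22,  q_1=1·1+0=1
a_2=1:  p_2=1·22+21=43,  q_2=1·1+1=2
…
a_4=1:  p_4=1·237+43=280,  q_4=1·11+2=13
…
a_6=1:  p_6=1·517+280=797,  q_6=1·24+13=37
…
a_8=1:  p_8=1·4502+797=5299,  q_8=1·209+37=246
a_9=1:  p_9=1·5299+4502=9801,  q_9=1·246+209=455
fundamental: x₁=9801, y₁=455  (since 96059601 − 464·207025 = 1)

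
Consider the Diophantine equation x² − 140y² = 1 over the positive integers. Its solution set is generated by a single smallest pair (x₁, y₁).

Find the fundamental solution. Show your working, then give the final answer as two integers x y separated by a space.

d=140: √d = [11; 1,4,1,22] (ℓ=4, even), read p_3/q_3
a_0=11:  p_0=11·1+0=11,  q_0=11·0+1=1
a_1=1:  p_1=1·11+1=12,  q_1=1·1+0=1
a_2=4:  p_2=4·12+11=59,  q_2=4·1+1=5
a_3=1:  p_3=1·59+12=71,  q_3=1·5+1=6
(x₁, y₁) = (71, 6);  71² − 140·6² = 1 ✓

71 6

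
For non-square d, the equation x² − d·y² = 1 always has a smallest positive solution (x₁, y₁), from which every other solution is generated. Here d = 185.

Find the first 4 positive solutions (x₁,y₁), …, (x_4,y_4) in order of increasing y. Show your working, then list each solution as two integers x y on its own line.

9249 680
171088001 12578640
3164785833249 232679682040
58542208172352001 4304108745797280

√185 → a₀=13, period (1,1,1,1,26); ℓ=5 odd so k=9
i=0: a=13 ⇒ p=13, q=1
i=1: a=1 ⇒ p=14, q=1
…
i=4: a=1 ⇒ p=68, q=5
…
i=6: a=1 ⇒ p=1877, q=138
…
i=8: a=1 ⇒ p=5563, q=409
i=9: a=1 ⇒ p=9249, q=680
(x₁, y₁) = (9249, 680);  9249² − 185·680² = 1 ✓
n=2: (9249,680)∘(9249,680) = (9249·9249+185·680·680, 9249·680+680·9249) = (171088001,12578640)
n=3: (171088001,12578640)∘(9249,680) = (9249·171088001+185·680·12578640, 9249·12578640+680·171088001) = (3164785833249,232679682040)
n=4: (3164785833249,232679682040)∘(9249,680) = (9249·3164785833249+185·680·232679682040, 9249·232679682040+680·3164785833249) = (58542208172352001,4304108745797280)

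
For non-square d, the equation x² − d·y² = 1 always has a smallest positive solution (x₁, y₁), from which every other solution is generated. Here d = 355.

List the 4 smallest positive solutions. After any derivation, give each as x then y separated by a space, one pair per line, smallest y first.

954809 50676
1823320452961 96771801768
3481845556741524089 184797174548553948
6648994948371812427335041 352892010866963721270096

√355 → a₀=18, period (1,5,3,3,1,6,1,3,3,5,1,36); ℓ=12 even so k=11
step 0: (18, 1)  from 18·(1,0) + (0,1)
step 1: (19, 1)  from 1·(18,1) + (1,0)
step 2: (113, 6)  from 5·(19,1) + (18,1)
step 3: (358, 19)  from 3·(113,6) + (19,1)
…
step 5: (1545, 82)  from 1·(1187,63) + (358,19)
step 6: (10457, 555)  from 6·(1545,82) + (1187,63)
…
step 8: (46463, 2466)  from 3·(12002,637) + (10457,555)
step 9: (151391, 8035)  from 3·(46463,2466) + (12002,637)
step 10: (803418, 42641)  from 5·(151391,8035) + (46463,2466)
step 11: (954809, 50676)  from 1·(803418,42641) + (151391,8035)
fundamental: x₁=954809, y₁=50676  (since 911660226481 − 355·2568056976 = 1)
(x_2, y_2) = (954809·954809 + 355·50676·50676, 954809·50676 + 50676·954809) = (1823320452961, 96771801768)
(x_3, y_3) = (954809·1823320452961 + 355·50676·96771801768, 954809·96771801768 + 50676·1823320452961) = (3481845556741524089, 184797174548553948)
(x_4, y_4) = (954809·3481845556741524089 + 355·50676·184797174548553948, 954809·184797174548553948 + 50676·3481845556741524089) = (6648994948371812427335041, 352892010866963721270096)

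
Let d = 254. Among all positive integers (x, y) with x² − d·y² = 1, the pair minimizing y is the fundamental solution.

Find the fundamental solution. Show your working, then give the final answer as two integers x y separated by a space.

255 16

√254 = [15; 1,14,1,30, …], period ℓ=4 (even) → k=3
a_0=15:  p_0=15·1+0=15,  q_0=15·0+1=1
a_1=1:  p_1=1·15+1=16,  q_1=1·1+0=1
a_2=14:  p_2=14·16+15=239,  q_2=14·1+1=15
a_3=1:  p_3=1·239+16=255,  q_3=1·15+1=16
fundamental: x₁=255, y₁=16  (since 65025 − 254·256 = 1)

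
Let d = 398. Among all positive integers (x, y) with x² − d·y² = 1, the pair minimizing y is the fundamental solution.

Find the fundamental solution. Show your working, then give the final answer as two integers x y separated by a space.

√398 = [19; 1,18,1,38, …], period ℓ=4 (even) → k=3
a_0=19:  p_0=19·1+0=19,  q_0=19·0+1=1
a_1=1:  p_1=1·19+1=20,  q_1=1·1+0=1
a_2=18:  p_2=18·20+19=379,  q_2=18·1+1=19
a_3=1:  p_3=1·379+20=399,  q_3=1·19+1=20
fundamental: x₁=399, y₁=20  (since 159201 − 398·400 = 1)

399 20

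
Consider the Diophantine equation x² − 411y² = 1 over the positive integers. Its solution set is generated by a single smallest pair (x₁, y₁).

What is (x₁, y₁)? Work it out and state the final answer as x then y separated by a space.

[20; 3,1,1,1,19,1,1,1,3,40] for √411; ℓ=10 ⇒ convergent index 9
step 0: (20, 1)  from 20·(1,0) + (0,1)
step 1: (61, 3)  from 3·(20,1) + (1,0)
…
step 3: (142, 7)  from 1·(81,4) + (61,3)
…
step 5: (4379, 216)  from 19·(223,11) + (142,7)
step 6: (4602, 227)  from 1·(4379,216) + (223,11)
…
step 8: (13583, 670)  from 1·(8981,443) + (4602,227)
step 9: (49730, 2453)  from 3·(13583,670) + (8981,443)
→ (49730, 2453).  Check: 49730²=2473072900, 411·2453²=2473072899, difference 1.

49730 2453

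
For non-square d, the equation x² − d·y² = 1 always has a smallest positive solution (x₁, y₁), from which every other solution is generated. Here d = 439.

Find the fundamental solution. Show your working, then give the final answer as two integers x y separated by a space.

√439 → a₀=20, period (1,19,1,40); ℓ=4 even so k=3
i=0: a=20 ⇒ p=20, q=1
i=1: a=1 ⇒ p=21, q=1
i=2: a=19 ⇒ p=419, q=20
i=3: a=1 ⇒ p=440, q=21
→ (440, 21).  Check: 440²=193600, 439·21²=193599, difference 1.

440 21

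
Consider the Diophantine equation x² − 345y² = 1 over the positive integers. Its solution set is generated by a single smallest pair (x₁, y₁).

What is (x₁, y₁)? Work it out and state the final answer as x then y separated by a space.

d=345: √d = [18; 1,1,2,1,6,1,2,1,1,36] (ℓ=10, even), read p_9/q_9
a_0=18:  p_0=18·1+0=18,  q_0=18·0+1=1
a_1=1:  p_1=1·18+1=19,  q_1=1·1+0=1
a_2=1:  p_2=1·19+18=37,  q_2=1·1+1=2
a_3=2:  p_3=2·37+19=93,  q_3=2·2+1=5
…
a_7=2:  p_7=2·1003+873=2879,  q_7=2·54+47=155
a_8=1:  p_8=1·2879+1003=3882,  q_8=1·155+54=209
a_9=1:  p_9=1·3882+2879=6761,  q_9=1·209+155=364
→ (6761, 364).  Check: 6761²=45711121, 345·364²=45711120, difference 1.

6761 364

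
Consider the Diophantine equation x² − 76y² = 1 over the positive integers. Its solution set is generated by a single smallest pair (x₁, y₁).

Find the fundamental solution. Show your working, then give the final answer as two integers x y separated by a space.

√76 → a₀=8, period (1,2,1,1,5,4,5,1,1,2,1,16); ℓ=12 even so k=11
k=0  a_k=8  p_k/q_k = 8/1
k=1  a_k=1  p_k/q_k = 9/1
…
k=4  a_k=1  p_k/q_k = 61/7
…
k=6  a_k=4  p_k/q_k = 1421/163
k=7  a_k=5  p_k/q_k = 7445/854
…
k=9  a_k=1  p_k/q_k = 16311/1871
k=10  a_k=2  p_k/q_k = 41488/4759
k=11  a_k=1  p_k/q_k = 57799/6630
fundamental: x₁=57799, y₁=6630  (since 3340724401 − 76·43956900 = 1)

57799 6630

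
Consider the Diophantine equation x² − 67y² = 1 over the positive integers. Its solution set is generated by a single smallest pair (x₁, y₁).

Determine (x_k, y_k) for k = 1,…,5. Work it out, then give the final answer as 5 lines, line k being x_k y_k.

48842 5967
4771081927 582880428
466058366908226 56938091722785
45526445508292066657 5561940551265649512
4447205302565943872414162 543312600752895615207423

√67 → a₀=8, period (5,2,1,1,7,1,1,2,5,16); ℓ=10 even so k=9
step 0: (8, 1)  from 8·(1,0) + (0,1)
…
step 6: (1899, 232)  from 1·(1678,205) + (221,27)
step 7: (3577, 437)  from 1·(1899,232) + (1678,205)
step 8: (9053, 1106)  from 2·(3577,437) + (1899,232)
step 9: (48842, 5967)  from 5·(9053,1106) + (3577,437)
fundamental: x₁=48842, y₁=5967  (since 2385540964 − 67·35605089 = 1)
n=2: (48842,5967)∘(48842,5967) = (48842·48842+67·5967·5967, 48842·5967+5967·48842) = (4771081927,582880428)
n=3: (4771081927,582880428)∘(48842,5967) = (48842·4771081927+67·5967·582880428, 48842·582880428+5967·4771081927) = (466058366908226,56938091722785)
n=4: (466058366908226,56938091722785)∘(48842,5967) = (48842·466058366908226+67·5967·56938091722785, 48842·56938091722785+5967·466058366908226) = (45526445508292066657,5561940551265649512)
n=5: (45526445508292066657,5561940551265649512)∘(48842,5967) = (48842·45526445508292066657+67·5967·5561940551265649512, 48842·5561940551265649512+5967·45526445508292066657) = (4447205302565943872414162,543312600752895615207423)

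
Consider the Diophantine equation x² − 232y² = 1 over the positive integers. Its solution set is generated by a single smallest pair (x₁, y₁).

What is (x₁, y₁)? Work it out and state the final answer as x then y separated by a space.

d=232: √d = [15; 4,3,7,3,4,30] (ℓ=6, even), read p_5/q_5
step 0: (15, 1)  from 15·(1,0) + (0,1)
step 1: (61, 4)  from 4·(15,1) + (1,0)
step 2: (198, 13)  from 3·(61,4) + (15,1)
…
step 4: (4539, 298)  from 3·(1447,95) + (198,13)
step 5: (19603, 1287)  from 4·(4539,298) + (1447,95)
(x₁, y₁) = (19603, 1287);  19603² − 232·1287² = 1 ✓

19603 1287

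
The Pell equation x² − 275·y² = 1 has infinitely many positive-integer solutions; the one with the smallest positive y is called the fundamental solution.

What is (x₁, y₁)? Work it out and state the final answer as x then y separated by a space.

√275 → a₀=16, period (1,1,2,1,1,32); ℓ=6 even so k=5
k=0  a_k=16  p_k/q_k = 16/1
…
k=3  a_k=2  p_k/q_k = 83/5
k=4  a_k=1  p_k/q_k = 116/7
k=5  a_k=1  p_k/q_k = 199/12
(x₁, y₁) = (199, 12);  199² − 275·12² = 1 ✓

199 12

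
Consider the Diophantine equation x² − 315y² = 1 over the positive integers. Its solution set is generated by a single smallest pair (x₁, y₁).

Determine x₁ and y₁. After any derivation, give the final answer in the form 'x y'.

71 4

d=315: √d = [17; 1,2,1,34] (ℓ=4, even), read p_3/q_3
i=0: a=17 ⇒ p=17, q=1
…
i=2: a=2 ⇒ p=53, q=3
i=3: a=1 ⇒ p=71, q=4
fundamental: x₁=71, y₁=4  (since 5041 − 315·16 = 1)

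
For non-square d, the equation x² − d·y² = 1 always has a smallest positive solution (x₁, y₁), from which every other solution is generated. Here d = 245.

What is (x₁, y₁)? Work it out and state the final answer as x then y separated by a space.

51841 3312

[15; 1,1,1,7,6,7,1,1,1,30] for √245; ℓ=10 ⇒ convergent index 9
k=0  a_k=15  p_k/q_k = 15/1
k=1  a_k=1  p_k/q_k = 16/1
k=2  a_k=1  p_k/q_k = 31/2
k=3  a_k=1  p_k/q_k = 47/3
k=4  a_k=7  p_k/q_k = 360/23
…
k=6  a_k=7  p_k/q_k = 15809/1010
k=7  a_k=1  p_k/q_k = 18016/1151
k=8  a_k=1  p_k/q_k = 33825/2161
k=9  a_k=1  p_k/q_k = 51841/3312
(x₁, y₁) = (51841, 3312);  51841² − 245·3312² = 1 ✓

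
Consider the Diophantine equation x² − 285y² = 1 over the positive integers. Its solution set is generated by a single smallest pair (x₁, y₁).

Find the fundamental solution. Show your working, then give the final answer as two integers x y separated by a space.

[16; 1,7,2,7,1,32] for √285; ℓ=6 ⇒ convergent index 5
k=0  a_k=16  p_k/q_k = 16/1
k=1  a_k=1  p_k/q_k = 17/1
…
k=3  a_k=2  p_k/q_k = 287/17
k=4  a_k=7  p_k/q_k = 2144/127
k=5  a_k=1  p_k/q_k = 2431/144
(x₁, y₁) = (2431, 144);  2431² − 285·144² = 1 ✓

2431 144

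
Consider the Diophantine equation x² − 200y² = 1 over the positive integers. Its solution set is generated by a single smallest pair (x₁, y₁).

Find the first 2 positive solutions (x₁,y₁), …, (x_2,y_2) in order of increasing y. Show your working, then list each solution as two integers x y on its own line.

99 7
19601 1386

√200 = [14; 7,28, …], period ℓ=2 (even) → k=1
step 0: (14, 1)  from 14·(1,0) + (0,1)
step 1: (99, 7)  from 7·(14,1) + (1,0)
(x₁, y₁) = (99, 7);  99² − 200·7² = 1 ✓
(99+7√200)^2 = 19601 + 1386√200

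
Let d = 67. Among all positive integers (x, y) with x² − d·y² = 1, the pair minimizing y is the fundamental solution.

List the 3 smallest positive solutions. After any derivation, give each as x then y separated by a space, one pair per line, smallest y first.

[8; 5,2,1,1,7,1,1,2,5,16] for √67; ℓ=10 ⇒ convergent index 9
k=0  a_k=8  p_k/q_k = 8/1
k=1  a_k=5  p_k/q_k = 41/5
k=2  a_k=2  p_k/q_k = 90/11
…
k=4  a_k=1  p_k/q_k = 221/27
k=5  a_k=7  p_k/q_k = 1678/205
…
k=7  a_k=1  p_k/q_k = 3577/437
k=8  a_k=2  p_k/q_k = 9053/1106
k=9  a_k=5  p_k/q_k = 48842/5967
fundamental: x₁=48842, y₁=5967  (since 2385540964 − 67·35605089 = 1)
n=2: (48842,5967)∘(48842,5967) = (48842·48842+67·5967·5967, 48842·5967+5967·48842) = (4771081927,582880428)
n=3: (4771081927,582880428)∘(48842,5967) = (48842·4771081927+67·5967·582880428, 48842·582880428+5967·4771081927) = (466058366908226,56938091722785)

48842 5967
4771081927 582880428
466058366908226 56938091722785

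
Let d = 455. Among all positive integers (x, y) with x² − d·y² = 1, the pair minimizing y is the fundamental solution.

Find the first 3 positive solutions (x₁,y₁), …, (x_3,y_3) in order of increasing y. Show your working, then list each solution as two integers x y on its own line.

√455 → a₀=21, period (3,42); ℓ=2 even so k=1
step 0: (21, 1)  from 21·(1,0) + (0,1)
step 1: (64, 3)  from 3·(21,1) + (1,0)
→ (64, 3).  Check: 64²=4096, 455·3²=4095, difference 1.
(64+3√455)^2 = 8191 + 384√455
(64+3√455)^3 = 1048384 + 49149√455

64 3
8191 384
1048384 49149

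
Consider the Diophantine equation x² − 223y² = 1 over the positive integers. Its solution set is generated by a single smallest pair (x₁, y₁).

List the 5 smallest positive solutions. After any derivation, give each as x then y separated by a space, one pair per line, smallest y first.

√223 → a₀=14, period (1,13,1,28); ℓ=4 even so k=3
step 0: (14, 1)  from 14·(1,0) + (0,1)
step 1: (15, 1)  from 1·(14,1) + (1,0)
step 2: (209, 14)  from 13·(15,1) + (14,1)
step 3: (224, 15)  from 1·(209,14) + (15,1)
fundamental: x₁=224, y₁=15  (since 50176 − 223·225 = 1)
k=2:  x_2 = 224·224+223·15·15 = 100351,  y_2 = 224·15+15·224 = 6720
k=3:  x_3 = 224·100351+223·15·6720 = 44957024,  y_3 = 224·6720+15·100351 = 3010545
k=4:  x_4 = 224·44957024+223·15·3010545 = 20140646401,  y_4 = 224·3010545+15·44957024 = 1348717440
k=5:  x_5 = 224·20140646401+223·15·1348717440 = 9022964630624,  y_5 = 224·1348717440+15·20140646401 = 604222402575

224 15
100351 6720
44957024 3010545
20140646401 1348717440
9022964630624 604222402575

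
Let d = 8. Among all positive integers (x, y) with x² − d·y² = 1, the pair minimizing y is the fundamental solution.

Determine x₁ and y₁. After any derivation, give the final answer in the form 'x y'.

3 1

[2; 1,4] for √8; ℓ=2 ⇒ convergent index 1
k=0  a_k=2  p_k/q_k = 2/1
k=1  a_k=1  p_k/q_k = 3/1
fundamental: x₁=3, y₁=1  (since 9 − 8·1 = 1)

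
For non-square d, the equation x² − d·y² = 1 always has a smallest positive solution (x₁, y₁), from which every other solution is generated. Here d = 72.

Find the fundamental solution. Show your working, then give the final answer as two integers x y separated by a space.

17 2

√72 → a₀=8, period (2,16); ℓ=2 even so k=1
k=0  a_k=8  p_k/q_k = 8/1
k=1  a_k=2  p_k/q_k = 17/2
fundamental: x₁=17, y₁=2  (since 289 − 72·4 = 1)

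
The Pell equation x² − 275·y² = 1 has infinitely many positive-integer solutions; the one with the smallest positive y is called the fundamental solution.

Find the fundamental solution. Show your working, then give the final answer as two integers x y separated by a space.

√275 = [16; 1,1,2,1,1,32, …], period ℓ=6 (even) → k=5
k=0  a_k=16  p_k/q_k = 16/1
k=1  a_k=1  p_k/q_k = 17/1
…
k=4  a_k=1  p_k/q_k = 116/7
k=5  a_k=1  p_k/q_k = 199/12
fundamental: x₁=199, y₁=12  (since 39601 − 275·144 = 1)

199 12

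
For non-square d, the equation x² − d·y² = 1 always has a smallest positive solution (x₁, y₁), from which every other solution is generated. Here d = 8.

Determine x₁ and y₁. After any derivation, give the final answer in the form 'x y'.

3 1

[2; 1,4] for √8; ℓ=2 ⇒ convergent index 1
k=0  a_k=2  p_k/q_k = 2/1
k=1  a_k=1  p_k/q_k = 3/1
→ (3, 1).  Check: 3²=9, 8·1²=8, difference 1.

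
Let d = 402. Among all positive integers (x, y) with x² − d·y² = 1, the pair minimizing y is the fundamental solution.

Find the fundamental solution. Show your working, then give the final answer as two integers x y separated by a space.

√402 → a₀=20, period (20,40); ℓ=2 even so k=1
i=0: a=20 ⇒ p=20, q=1
i=1: a=20 ⇒ p=401, q=20
→ (401, 20).  Check: 401²=160801, 402·20²=160800, difference 1.

401 20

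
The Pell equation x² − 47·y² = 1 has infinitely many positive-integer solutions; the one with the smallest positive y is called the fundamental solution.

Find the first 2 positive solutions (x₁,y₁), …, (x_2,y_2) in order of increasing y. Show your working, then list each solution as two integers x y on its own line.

√47 = [6; 1,5,1,12, …], period ℓ=4 (even) → k=3
i=0: a=6 ⇒ p=6, q=1
i=1: a=1 ⇒ p=7, q=1
i=2: a=5 ⇒ p=41, q=6
i=3: a=1 ⇒ p=48, q=7
→ (48, 7).  Check: 48²=2304, 47·7²=2303, difference 1.
n=2: (48,7)∘(48,7) = (48·48+47·7·7, 48·7+7·48) = (4607,672)

48 7
4607 672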